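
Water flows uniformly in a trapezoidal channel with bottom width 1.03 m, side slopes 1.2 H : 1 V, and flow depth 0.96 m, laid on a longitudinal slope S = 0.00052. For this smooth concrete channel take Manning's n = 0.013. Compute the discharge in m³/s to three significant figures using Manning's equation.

A = (b + z·y)·y = (1.03 + 1.2×0.96)×0.96 = 2.095 m²
P = b + 2y√(1+z²) = 1.03 + 2×0.96×√(1+1.2²) = 4.029 m
R = A/P = 2.095/4.029 = 0.5199 m
Q = (1/n)·A·R^(2/3)·S^(1/2) = (1/0.013) × 2.095 × 0.5199^(2/3) × 0.00052^(1/2) = 2.376 m³/s

2.38 m³/s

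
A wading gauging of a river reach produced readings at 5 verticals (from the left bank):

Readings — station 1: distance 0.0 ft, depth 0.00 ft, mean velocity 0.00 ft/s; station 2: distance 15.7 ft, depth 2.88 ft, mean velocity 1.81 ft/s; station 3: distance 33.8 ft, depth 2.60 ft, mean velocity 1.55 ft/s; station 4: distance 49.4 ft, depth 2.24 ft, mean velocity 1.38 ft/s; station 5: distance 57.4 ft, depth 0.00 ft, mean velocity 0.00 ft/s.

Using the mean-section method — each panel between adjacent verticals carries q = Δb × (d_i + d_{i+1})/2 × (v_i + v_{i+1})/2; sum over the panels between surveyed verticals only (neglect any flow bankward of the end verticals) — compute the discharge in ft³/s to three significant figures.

Panel 1-2: Δb = 15.7 ft, d̄ = (0.00+2.88)/2 = 1.44, v̄ = (0.00+1.81)/2 = 0.905 → q = 15.7×1.44×0.905 = 20.46 ft³/s
Panel 2-3: Δb = 18.1 ft, d̄ = (2.88+2.60)/2 = 2.74, v̄ = (1.81+1.55)/2 = 1.68 → q = 18.1×2.74×1.68 = 83.32 ft³/s
Panel 3-4: Δb = 15.6 ft, d̄ = (2.60+2.24)/2 = 2.42, v̄ = (1.55+1.38)/2 = 1.465 → q = 15.6×2.42×1.465 = 55.31 ft³/s
Panel 4-5: Δb = 8 ft, d̄ = (2.24+0.00)/2 = 1.12, v̄ = (1.38+0.00)/2 = 0.69 → q = 8×1.12×0.69 = 6.182 ft³/s
Q = Σ q = 165.3 ft³/s

165 ft³/s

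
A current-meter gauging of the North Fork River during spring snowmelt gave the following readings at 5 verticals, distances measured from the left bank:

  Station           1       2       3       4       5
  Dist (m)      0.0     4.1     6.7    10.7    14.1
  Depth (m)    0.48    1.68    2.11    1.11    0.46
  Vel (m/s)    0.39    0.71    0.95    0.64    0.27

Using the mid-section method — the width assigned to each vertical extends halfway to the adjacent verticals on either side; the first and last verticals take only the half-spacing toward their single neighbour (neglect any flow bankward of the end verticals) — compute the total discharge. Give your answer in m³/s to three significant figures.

13.8 m³/s

w_1 = (4.1 − 0.0)/2 = 2.05 m; q_1 = 0.39 × 0.48 × 2.05 = 0.3838 m³/s
w_2 = (6.7 − 0.0)/2 = 3.35 m; q_2 = 0.71 × 1.68 × 3.35 = 3.996 m³/s
w_3 = (10.7 − 4.1)/2 = 3.3 m; q_3 = 0.95 × 2.11 × 3.3 = 6.615 m³/s
w_4 = (14.1 − 6.7)/2 = 3.7 m; q_4 = 0.64 × 1.11 × 3.7 = 2.628 m³/s
w_5 = (14.1 − 10.7)/2 = 1.7 m; q_5 = 0.27 × 0.46 × 1.7 = 0.2111 m³/s
Q = Σ qᵢ = 13.83 m³/s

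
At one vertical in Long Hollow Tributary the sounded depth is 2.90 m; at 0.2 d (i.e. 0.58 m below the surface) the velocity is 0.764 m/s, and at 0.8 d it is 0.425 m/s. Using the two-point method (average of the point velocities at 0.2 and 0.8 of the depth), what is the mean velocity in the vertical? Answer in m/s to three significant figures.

0.595 m/s

v̄ = (0.764 + 0.425) / 2 = 0.5945 m/s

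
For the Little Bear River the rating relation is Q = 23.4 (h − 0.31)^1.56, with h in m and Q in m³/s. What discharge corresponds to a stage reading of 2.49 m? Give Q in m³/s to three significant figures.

Q = 23.4 × (2.49 − 0.31)^1.56 = 23.4 × 2.18^1.56 = 78.92 m³/s

78.9 m³/s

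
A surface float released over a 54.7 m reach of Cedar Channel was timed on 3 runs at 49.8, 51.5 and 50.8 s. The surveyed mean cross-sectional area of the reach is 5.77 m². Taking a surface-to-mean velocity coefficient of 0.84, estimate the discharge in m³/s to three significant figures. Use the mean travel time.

5.23 m³/s

t̄ = (49.8 + 51.5 + 50.8) / 3 = 50.7 s
v_surface = L / t̄ = 54.7 / 50.7 = 1.079 m/s
v_mean = 0.84 × 1.079 = 0.9063 m/s
Q = A × v_mean = 5.77 × 0.9063 = 5.229 m³/s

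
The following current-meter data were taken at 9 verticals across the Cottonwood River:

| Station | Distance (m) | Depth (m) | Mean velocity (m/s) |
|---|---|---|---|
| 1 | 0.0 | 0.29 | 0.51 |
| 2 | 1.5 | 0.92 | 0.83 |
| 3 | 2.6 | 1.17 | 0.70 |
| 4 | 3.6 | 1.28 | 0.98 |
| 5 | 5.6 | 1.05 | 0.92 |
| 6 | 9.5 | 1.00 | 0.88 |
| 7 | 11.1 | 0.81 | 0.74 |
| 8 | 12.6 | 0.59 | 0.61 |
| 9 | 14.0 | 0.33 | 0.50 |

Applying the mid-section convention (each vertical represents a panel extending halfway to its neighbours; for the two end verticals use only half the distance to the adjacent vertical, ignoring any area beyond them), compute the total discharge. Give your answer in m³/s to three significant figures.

w_1 = (1.5 − 0.0)/2 = 0.75 m; q_1 = 0.51 × 0.29 × 0.75 = 0.1109 m³/s
w_2 = (2.6 − 0.0)/2 = 1.3 m; q_2 = 0.83 × 0.92 × 1.3 = 0.9927 m³/s
w_3 = (3.6 − 1.5)/2 = 1.05 m; q_3 = 0.70 × 1.17 × 1.05 = 0.8600 m³/s
w_4 = (5.6 − 2.6)/2 = 1.5 m; q_4 = 0.98 × 1.28 × 1.5 = 1.882 m³/s
w_5 = (9.5 − 3.6)/2 = 2.95 m; q_5 = 0.92 × 1.05 × 2.95 = 2.850 m³/s
w_6 = (11.1 − 5.6)/2 = 2.75 m; q_6 = 0.88 × 1.00 × 2.75 = 2.420 m³/s
w_7 = (12.6 − 9.5)/2 = 1.55 m; q_7 = 0.74 × 0.81 × 1.55 = 0.9291 m³/s
w_8 = (14.0 − 11.1)/2 = 1.45 m; q_8 = 0.61 × 0.59 × 1.45 = 0.5219 m³/s
w_9 = (14.0 − 12.6)/2 = 0.7 m; q_9 = 0.50 × 0.33 × 0.7 = 0.1155 m³/s
Q = Σ qᵢ = 10.68 m³/s

10.7 m³/s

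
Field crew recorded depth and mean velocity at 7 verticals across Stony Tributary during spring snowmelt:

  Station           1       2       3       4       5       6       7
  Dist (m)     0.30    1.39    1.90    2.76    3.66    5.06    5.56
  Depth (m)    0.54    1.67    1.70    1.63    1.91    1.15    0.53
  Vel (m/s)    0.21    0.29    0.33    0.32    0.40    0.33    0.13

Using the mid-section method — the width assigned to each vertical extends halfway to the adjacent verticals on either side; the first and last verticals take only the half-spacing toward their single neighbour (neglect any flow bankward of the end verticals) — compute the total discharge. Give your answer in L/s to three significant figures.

2550 L/s

w_1 = (1.39 − 0.30)/2 = 0.545 m; q_1 = 0.21 × 0.54 × 0.545 = 0.06180 m³/s
w_2 = (1.90 − 0.30)/2 = 0.8 m; q_2 = 0.29 × 1.67 × 0.8 = 0.3874 m³/s
w_3 = (2.76 − 1.39)/2 = 0.685 m; q_3 = 0.33 × 1.70 × 0.685 = 0.3843 m³/s
w_4 = (3.66 − 1.90)/2 = 0.88 m; q_4 = 0.32 × 1.63 × 0.88 = 0.4590 m³/s
w_5 = (5.06 − 2.76)/2 = 1.15 m; q_5 = 0.40 × 1.91 × 1.15 = 0.8786 m³/s
w_6 = (5.56 − 3.66)/2 = 0.95 m; q_6 = 0.33 × 1.15 × 0.95 = 0.3605 m³/s
w_7 = (5.56 − 5.06)/2 = 0.25 m; q_7 = 0.13 × 0.53 × 0.25 = 0.01723 m³/s
Q = Σ qᵢ = 2.549 m³/s
= 2.549 × 1000 = 2549 L/s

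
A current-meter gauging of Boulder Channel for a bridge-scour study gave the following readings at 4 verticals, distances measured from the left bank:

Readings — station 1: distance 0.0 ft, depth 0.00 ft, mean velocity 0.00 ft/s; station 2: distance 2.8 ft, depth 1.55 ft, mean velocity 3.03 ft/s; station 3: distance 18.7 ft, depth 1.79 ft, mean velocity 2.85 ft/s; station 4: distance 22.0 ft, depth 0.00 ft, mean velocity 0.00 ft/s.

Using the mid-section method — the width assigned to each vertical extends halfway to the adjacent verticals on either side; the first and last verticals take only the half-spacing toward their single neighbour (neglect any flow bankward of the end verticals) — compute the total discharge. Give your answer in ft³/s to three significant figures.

w_2 = (18.7 − 0.0)/2 = 9.35 ft; q_2 = 3.03 × 1.55 × 9.35 = 43.91 ft³/s
w_3 = (22.0 − 2.8)/2 = 9.6 ft; q_3 = 2.85 × 1.79 × 9.6 = 48.97 ft³/s
Stations 1, 4 contribute zero (depth or velocity is 0).
Q = Σ qᵢ = 92.89 ft³/s

92.9 ft³/s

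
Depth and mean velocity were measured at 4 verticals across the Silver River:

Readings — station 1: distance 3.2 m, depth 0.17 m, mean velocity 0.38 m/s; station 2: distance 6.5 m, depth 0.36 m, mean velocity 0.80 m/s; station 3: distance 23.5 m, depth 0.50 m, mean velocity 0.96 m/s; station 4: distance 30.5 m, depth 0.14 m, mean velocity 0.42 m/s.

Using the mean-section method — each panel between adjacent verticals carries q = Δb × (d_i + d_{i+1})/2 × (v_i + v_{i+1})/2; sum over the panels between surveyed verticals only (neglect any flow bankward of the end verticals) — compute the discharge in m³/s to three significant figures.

8.49 m³/s

Panel 1-2: Δb = 3.3 m, d̄ = (0.17+0.36)/2 = 0.265, v̄ = (0.38+0.80)/2 = 0.59 → q = 3.3×0.265×0.59 = 0.5160 m³/s
Panel 2-3: Δb = 17 m, d̄ = (0.36+0.50)/2 = 0.43, v̄ = (0.80+0.96)/2 = 0.88 → q = 17×0.43×0.88 = 6.433 m³/s
Panel 3-4: Δb = 7 m, d̄ = (0.50+0.14)/2 = 0.32, v̄ = (0.96+0.42)/2 = 0.69 → q = 7×0.32×0.69 = 1.546 m³/s
Q = Σ q = 8.494 m³/s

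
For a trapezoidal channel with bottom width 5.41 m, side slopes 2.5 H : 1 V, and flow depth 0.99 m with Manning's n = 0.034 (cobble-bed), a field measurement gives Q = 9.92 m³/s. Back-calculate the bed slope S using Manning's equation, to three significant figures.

0.00286

A = (b + z·y)·y = (5.41 + 2.5×0.99)×0.99 = 7.806 m²
P = b + 2y√(1+z²) = 5.41 + 2×0.99×√(1+2.5²) = 10.74 m
R = A/P = 7.806/10.74 = 0.7267 m
S = (Q·n / (1·A·R^(2/3)))² = (9.92×0.034 / (1×7.806×0.8083))² = 0.002857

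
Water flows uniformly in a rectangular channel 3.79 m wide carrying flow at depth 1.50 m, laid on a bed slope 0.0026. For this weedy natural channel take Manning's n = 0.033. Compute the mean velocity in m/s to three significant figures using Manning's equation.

A = b·y = 3.79 × 1.50 = 5.685 m²
P = b + 2y = 3.79 + 2×1.50 = 6.790 m
R = A/P = 5.685/6.790 = 0.8373 m
Q = (1/n)·A·R^(2/3)·S^(1/2) = (1/0.033) × 5.685 × 0.8373^(2/3) × 0.0026^(1/2) = 7.803 m³/s
V = Q/A = 7.803/5.685 = 1.373 m/s

1.37 m/s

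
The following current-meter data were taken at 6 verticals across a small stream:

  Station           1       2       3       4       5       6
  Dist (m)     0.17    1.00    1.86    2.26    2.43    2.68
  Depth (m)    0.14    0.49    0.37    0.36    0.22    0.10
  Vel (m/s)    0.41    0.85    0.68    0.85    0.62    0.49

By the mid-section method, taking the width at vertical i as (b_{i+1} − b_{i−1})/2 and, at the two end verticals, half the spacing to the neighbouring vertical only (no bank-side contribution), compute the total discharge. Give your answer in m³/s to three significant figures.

w_1 = (1.00 − 0.17)/2 = 0.415 m; q_1 = 0.41 × 0.14 × 0.415 = 0.02382 m³/s
w_2 = (1.86 − 0.17)/2 = 0.845 m; q_2 = 0.85 × 0.49 × 0.845 = 0.3519 m³/s
w_3 = (2.26 − 1.00)/2 = 0.63 m; q_3 = 0.68 × 0.37 × 0.63 = 0.1585 m³/s
w_4 = (2.43 − 1.86)/2 = 0.285 m; q_4 = 0.85 × 0.36 × 0.285 = 0.08721 m³/s
w_5 = (2.68 − 2.26)/2 = 0.21 m; q_5 = 0.62 × 0.22 × 0.21 = 0.02864 m³/s
w_6 = (2.68 − 2.43)/2 = 0.125 m; q_6 = 0.49 × 0.10 × 0.125 = 0.006125 m³/s
Q = Σ qᵢ = 0.6563 m³/s

0.656 m³/s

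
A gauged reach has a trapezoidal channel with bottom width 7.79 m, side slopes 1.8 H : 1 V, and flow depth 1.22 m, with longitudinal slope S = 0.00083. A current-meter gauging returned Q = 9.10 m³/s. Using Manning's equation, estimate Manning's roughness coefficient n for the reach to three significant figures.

0.0373

A = (b + z·y)·y = (7.79 + 1.8×1.22)×1.22 = 12.18 m²
P = b + 2y√(1+z²) = 7.79 + 2×1.22×√(1+1.8²) = 12.81 m
R = A/P = 12.18/12.81 = 0.9507 m
n = (1/Q)·A·R^(2/3)·S^(1/2) = (1/9.10) × 12.18 × 0.9669 × 0.02881 = 0.03729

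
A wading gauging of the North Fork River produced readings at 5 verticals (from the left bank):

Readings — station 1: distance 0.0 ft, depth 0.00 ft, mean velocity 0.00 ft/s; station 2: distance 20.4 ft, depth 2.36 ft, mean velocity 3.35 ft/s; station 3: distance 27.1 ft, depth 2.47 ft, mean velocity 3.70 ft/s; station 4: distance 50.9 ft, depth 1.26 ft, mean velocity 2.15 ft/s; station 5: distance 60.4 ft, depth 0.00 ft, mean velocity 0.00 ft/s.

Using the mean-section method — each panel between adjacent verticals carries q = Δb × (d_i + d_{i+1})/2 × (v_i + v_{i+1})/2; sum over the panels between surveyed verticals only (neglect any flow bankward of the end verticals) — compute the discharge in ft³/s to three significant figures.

234 ft³/s

Panel 1-2: Δb = 20.4 ft, d̄ = (0.00+2.36)/2 = 1.18, v̄ = (0.00+3.35)/2 = 1.675 → q = 20.4×1.18×1.675 = 40.32 ft³/s
Panel 2-3: Δb = 6.7 ft, d̄ = (2.36+2.47)/2 = 2.415, v̄ = (3.35+3.70)/2 = 3.525 → q = 6.7×2.415×3.525 = 57.04 ft³/s
Panel 3-4: Δb = 23.8 ft, d̄ = (2.47+1.26)/2 = 1.865, v̄ = (3.70+2.15)/2 = 2.925 → q = 23.8×1.865×2.925 = 129.8 ft³/s
Panel 4-5: Δb = 9.5 ft, d̄ = (1.26+0.00)/2 = 0.63, v̄ = (2.15+0.00)/2 = 1.075 → q = 9.5×0.63×1.075 = 6.434 ft³/s
Q = Σ q = 233.6 ft³/s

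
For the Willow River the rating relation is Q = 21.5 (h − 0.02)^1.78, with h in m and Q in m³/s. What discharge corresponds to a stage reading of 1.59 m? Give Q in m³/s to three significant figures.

48.0 m³/s

Q = 21.5 × (1.59 − 0.02)^1.78 = 21.5 × 1.57^1.78 = 47.99 m³/s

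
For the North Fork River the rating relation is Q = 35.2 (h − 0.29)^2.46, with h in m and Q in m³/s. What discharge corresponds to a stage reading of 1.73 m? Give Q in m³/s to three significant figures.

86.3 m³/s

Q = 35.2 × (1.73 − 0.29)^2.46 = 35.2 × 1.44^2.46 = 86.32 m³/s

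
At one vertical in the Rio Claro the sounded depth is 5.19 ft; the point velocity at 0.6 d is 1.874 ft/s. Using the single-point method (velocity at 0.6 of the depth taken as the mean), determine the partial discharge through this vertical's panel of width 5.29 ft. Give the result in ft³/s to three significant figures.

v̄ = v₀.₆ = 1.874 ft/s
q = v̄ × d × w = 1.874 × 5.19 × 5.29 = 51.45 ft³/s

51.5 ft³/s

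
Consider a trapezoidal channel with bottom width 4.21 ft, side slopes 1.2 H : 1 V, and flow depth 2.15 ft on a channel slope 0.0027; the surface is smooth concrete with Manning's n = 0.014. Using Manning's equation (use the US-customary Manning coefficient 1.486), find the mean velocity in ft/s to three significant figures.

A = (b + z·y)·y = (4.21 + 1.2×2.15)×2.15 = 14.60 ft²
P = b + 2y√(1+z²) = 4.21 + 2×2.15×√(1+1.2²) = 10.93 ft
R = A/P = 14.60/10.93 = 1.336 ft
Q = (1.486/n)·A·R^(2/3)·S^(1/2) = (1.486/0.014) × 14.60 × 1.336^(2/3) × 0.0027^(1/2) = 97.67 ft³/s
V = Q/A = 97.67/14.60 = 6.690 ft/s

6.69 ft/s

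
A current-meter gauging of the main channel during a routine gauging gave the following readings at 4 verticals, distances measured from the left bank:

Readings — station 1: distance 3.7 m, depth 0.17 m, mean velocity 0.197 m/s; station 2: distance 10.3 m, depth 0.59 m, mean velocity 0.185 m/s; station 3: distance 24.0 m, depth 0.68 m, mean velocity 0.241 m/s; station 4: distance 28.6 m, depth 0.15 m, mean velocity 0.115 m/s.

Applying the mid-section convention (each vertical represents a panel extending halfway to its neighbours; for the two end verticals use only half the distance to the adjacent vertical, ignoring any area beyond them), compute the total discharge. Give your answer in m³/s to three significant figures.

w_1 = (10.3 − 3.7)/2 = 3.3 m; q_1 = 0.197 × 0.17 × 3.3 = 0.1105 m³/s
w_2 = (24.0 − 3.7)/2 = 10.15 m; q_2 = 0.185 × 0.59 × 10.15 = 1.108 m³/s
w_3 = (28.6 − 10.3)/2 = 9.15 m; q_3 = 0.241 × 0.68 × 9.15 = 1.500 m³/s
w_4 = (28.6 − 24.0)/2 = 2.3 m; q_4 = 0.115 × 0.15 × 2.3 = 0.03968 m³/s
Q = Σ qᵢ = 2.758 m³/s

2.76 m³/s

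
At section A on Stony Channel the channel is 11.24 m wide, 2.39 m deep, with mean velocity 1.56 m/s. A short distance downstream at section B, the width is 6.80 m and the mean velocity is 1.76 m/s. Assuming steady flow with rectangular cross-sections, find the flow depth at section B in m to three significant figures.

Q = A₁V₁ = (11.24×2.39) × 1.56 = 41.91 m³/s
d₂ = Q/(b₂ V₂) = 41.91/(6.80×1.76) = 3.502 m

3.50 m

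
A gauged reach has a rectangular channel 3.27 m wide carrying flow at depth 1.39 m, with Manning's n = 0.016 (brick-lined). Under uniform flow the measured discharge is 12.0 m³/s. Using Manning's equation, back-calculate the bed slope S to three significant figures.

A = b·y = 3.27 × 1.39 = 4.545 m²
P = b + 2y = 3.27 + 2×1.39 = 6.050 m
R = A/P = 4.545/6.050 = 0.7513 m
S = (Q·n / (1·A·R^(2/3)))² = (12.0×0.016 / (1×4.545×0.8264))² = 0.002613

0.00261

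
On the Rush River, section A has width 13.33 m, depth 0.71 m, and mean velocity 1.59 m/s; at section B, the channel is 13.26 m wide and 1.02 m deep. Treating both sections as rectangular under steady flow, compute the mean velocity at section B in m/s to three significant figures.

1.11 m/s

Q = A₁V₁ = (13.33×0.71) × 1.59 = 15.05 m³/s
A₂ = 13.26 × 1.02 = 13.53 m²
V₂ = Q/A₂ = 15.05/13.53 = 1.113 m/s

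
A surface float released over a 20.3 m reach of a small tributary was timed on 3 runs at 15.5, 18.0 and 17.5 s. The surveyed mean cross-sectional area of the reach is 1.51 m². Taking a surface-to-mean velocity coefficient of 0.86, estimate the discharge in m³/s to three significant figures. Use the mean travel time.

1.55 m³/s

t̄ = (15.5 + 18.0 + 17.5) / 3 = 17 s
v_surface = L / t̄ = 20.3 / 17 = 1.194 m/s
v_mean = 0.86 × 1.194 = 1.027 m/s
Q = A × v_mean = 1.51 × 1.027 = 1.551 m³/s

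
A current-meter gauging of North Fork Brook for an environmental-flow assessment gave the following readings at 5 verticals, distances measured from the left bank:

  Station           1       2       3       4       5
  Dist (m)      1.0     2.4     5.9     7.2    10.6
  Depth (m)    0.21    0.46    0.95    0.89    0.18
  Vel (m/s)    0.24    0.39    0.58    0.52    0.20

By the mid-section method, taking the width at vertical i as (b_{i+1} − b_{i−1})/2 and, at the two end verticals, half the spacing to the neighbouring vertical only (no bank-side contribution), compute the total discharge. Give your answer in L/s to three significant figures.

2950 L/s

w_1 = (2.4 − 1.0)/2 = 0.7 m; q_1 = 0.24 × 0.21 × 0.7 = 0.03528 m³/s
w_2 = (5.9 − 1.0)/2 = 2.45 m; q_2 = 0.39 × 0.46 × 2.45 = 0.4395 m³/s
w_3 = (7.2 − 2.4)/2 = 2.4 m; q_3 = 0.58 × 0.95 × 2.4 = 1.322 m³/s
w_4 = (10.6 − 5.9)/2 = 2.35 m; q_4 = 0.52 × 0.89 × 2.35 = 1.088 m³/s
w_5 = (10.6 − 7.2)/2 = 1.7 m; q_5 = 0.20 × 0.18 × 1.7 = 0.06120 m³/s
Q = Σ qᵢ = 2.946 m³/s
= 2.946 × 1000 = 2946 L/s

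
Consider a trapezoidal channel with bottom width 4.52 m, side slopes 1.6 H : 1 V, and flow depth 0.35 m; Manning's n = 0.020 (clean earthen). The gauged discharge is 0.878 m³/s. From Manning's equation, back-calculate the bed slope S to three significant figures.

0.000476

A = (b + z·y)·y = (4.52 + 1.6×0.35)×0.35 = 1.778 m²
P = b + 2y√(1+z²) = 4.52 + 2×0.35×√(1+1.6²) = 5.841 m
R = A/P = 1.778/5.841 = 0.3044 m
S = (Q·n / (1·A·R^(2/3)))² = (0.878×0.020 / (1×1.778×0.4525))² = 0.0004763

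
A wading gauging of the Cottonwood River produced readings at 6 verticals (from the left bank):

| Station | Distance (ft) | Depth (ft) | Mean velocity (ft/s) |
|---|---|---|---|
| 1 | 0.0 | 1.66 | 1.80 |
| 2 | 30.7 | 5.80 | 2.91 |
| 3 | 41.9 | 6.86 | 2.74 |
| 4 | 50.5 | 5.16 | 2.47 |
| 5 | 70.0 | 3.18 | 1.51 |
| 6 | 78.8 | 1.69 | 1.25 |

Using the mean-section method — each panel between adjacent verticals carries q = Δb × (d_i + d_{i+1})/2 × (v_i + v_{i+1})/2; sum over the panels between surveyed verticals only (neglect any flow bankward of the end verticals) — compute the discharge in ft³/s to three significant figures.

796 ft³/s

Panel 1-2: Δb = 30.7 ft, d̄ = (1.66+5.80)/2 = 3.73, v̄ = (1.80+2.91)/2 = 2.355 → q = 30.7×3.73×2.355 = 269.7 ft³/s
Panel 2-3: Δb = 11.2 ft, d̄ = (5.80+6.86)/2 = 6.33, v̄ = (2.91+2.74)/2 = 2.825 → q = 11.2×6.33×2.825 = 200.3 ft³/s
Panel 3-4: Δb = 8.6 ft, d̄ = (6.86+5.16)/2 = 6.01, v̄ = (2.74+2.47)/2 = 2.605 → q = 8.6×6.01×2.605 = 134.6 ft³/s
Panel 4-5: Δb = 19.5 ft, d̄ = (5.16+3.18)/2 = 4.17, v̄ = (2.47+1.51)/2 = 1.99 → q = 19.5×4.17×1.99 = 161.8 ft³/s
Panel 5-6: Δb = 8.8 ft, d̄ = (3.18+1.69)/2 = 2.435, v̄ = (1.51+1.25)/2 = 1.38 → q = 8.8×2.435×1.38 = 29.57 ft³/s
Q = Σ q = 796.0 ft³/s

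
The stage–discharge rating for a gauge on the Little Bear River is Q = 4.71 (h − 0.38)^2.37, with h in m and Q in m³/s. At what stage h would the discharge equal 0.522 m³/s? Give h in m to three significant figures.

h − h₀ = (Q/C)^(1/b) = (0.522/4.71)^(1/2.37) = 0.3953 m
h = 0.38 + 0.3953 = 0.7753 m

0.775 m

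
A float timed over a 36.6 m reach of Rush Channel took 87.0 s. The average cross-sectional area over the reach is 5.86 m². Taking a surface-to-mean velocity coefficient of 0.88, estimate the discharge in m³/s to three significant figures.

v_surface = L / t̄ = 36.6 / 87 = 0.4207 m/s
v_mean = 0.88 × 0.4207 = 0.3702 m/s
Q = A × v_mean = 5.86 × 0.3702 = 2.169 m³/s

2.17 m³/s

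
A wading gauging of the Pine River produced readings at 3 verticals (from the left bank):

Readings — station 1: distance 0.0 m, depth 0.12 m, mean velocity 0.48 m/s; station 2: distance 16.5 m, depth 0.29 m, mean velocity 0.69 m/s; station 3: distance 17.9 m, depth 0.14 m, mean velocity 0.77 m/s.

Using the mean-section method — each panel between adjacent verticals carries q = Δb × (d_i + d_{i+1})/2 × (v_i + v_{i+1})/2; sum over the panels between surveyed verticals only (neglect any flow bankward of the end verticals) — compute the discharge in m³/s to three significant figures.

2.20 m³/s

Panel 1-2: Δb = 16.5 m, d̄ = (0.12+0.29)/2 = 0.205, v̄ = (0.48+0.69)/2 = 0.585 → q = 16.5×0.205×0.585 = 1.979 m³/s
Panel 2-3: Δb = 1.4 m, d̄ = (0.29+0.14)/2 = 0.215, v̄ = (0.69+0.77)/2 = 0.73 → q = 1.4×0.215×0.73 = 0.2197 m³/s
Q = Σ q = 2.198 m³/s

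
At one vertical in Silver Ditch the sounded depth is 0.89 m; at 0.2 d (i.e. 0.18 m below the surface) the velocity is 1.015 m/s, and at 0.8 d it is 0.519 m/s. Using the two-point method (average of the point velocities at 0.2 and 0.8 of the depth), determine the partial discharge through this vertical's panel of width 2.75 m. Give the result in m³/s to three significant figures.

v̄ = (1.015 + 0.519) / 2 = 0.7670 m/s
q = v̄ × d × w = 0.7670 × 0.89 × 2.75 = 1.877 m³/s

1.88 m³/s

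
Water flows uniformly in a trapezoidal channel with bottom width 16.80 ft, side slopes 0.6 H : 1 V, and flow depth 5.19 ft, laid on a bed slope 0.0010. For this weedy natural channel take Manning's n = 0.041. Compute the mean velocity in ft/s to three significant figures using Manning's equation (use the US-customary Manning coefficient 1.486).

2.68 ft/s

A = (b + z·y)·y = (16.80 + 0.6×5.19)×5.19 = 103.4 ft²
P = b + 2y√(1+z²) = 16.80 + 2×5.19×√(1+0.6²) = 28.91 ft
R = A/P = 103.4/28.91 = 3.576 ft
Q = (1.486/n)·A·R^(2/3)·S^(1/2) = (1.486/0.041) × 103.4 × 3.576^(2/3) × 0.0010^(1/2) = 277.0 ft³/s
V = Q/A = 277.0/103.4 = 2.680 ft/s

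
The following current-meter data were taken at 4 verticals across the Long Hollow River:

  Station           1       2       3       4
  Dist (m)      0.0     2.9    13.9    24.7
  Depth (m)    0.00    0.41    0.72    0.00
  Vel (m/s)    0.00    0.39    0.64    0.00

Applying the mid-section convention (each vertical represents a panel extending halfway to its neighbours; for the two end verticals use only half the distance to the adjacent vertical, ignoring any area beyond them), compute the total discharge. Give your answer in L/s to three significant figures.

6130 L/s

w_2 = (13.9 − 0.0)/2 = 6.95 m; q_2 = 0.39 × 0.41 × 6.95 = 1.111 m³/s
w_3 = (24.7 − 2.9)/2 = 10.9 m; q_3 = 0.64 × 0.72 × 10.9 = 5.023 m³/s
Stations 1, 4 contribute zero (depth or velocity is 0).
Q = Σ qᵢ = 6.134 m³/s
= 6.134 × 1000 = 6134 L/s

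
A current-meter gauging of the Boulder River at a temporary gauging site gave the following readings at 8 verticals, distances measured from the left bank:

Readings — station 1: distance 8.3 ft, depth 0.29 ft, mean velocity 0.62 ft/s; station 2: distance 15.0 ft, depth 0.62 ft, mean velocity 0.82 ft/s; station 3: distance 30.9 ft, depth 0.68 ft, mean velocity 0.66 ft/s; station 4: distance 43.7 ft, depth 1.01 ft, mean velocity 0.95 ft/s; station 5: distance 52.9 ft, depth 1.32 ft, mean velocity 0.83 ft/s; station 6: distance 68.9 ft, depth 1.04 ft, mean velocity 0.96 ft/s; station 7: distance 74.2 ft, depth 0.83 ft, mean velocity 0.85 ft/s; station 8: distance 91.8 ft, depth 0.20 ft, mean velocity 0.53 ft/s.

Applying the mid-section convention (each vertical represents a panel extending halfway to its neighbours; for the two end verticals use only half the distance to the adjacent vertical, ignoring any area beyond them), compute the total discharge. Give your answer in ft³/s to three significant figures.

w_1 = (15.0 − 8.3)/2 = 3.35 ft; q_1 = 0.62 × 0.29 × 3.35 = 0.6023 ft³/s
w_2 = (30.9 − 8.3)/2 = 11.3 ft; q_2 = 0.82 × 0.62 × 11.3 = 5.745 ft³/s
w_3 = (43.7 − 15.0)/2 = 14.35 ft; q_3 = 0.66 × 0.68 × 14.35 = 6.440 ft³/s
w_4 = (52.9 − 30.9)/2 = 11 ft; q_4 = 0.95 × 1.01 × 11 = 10.55 ft³/s
w_5 = (68.9 − 43.7)/2 = 12.6 ft; q_5 = 0.83 × 1.32 × 12.6 = 13.80 ft³/s
w_6 = (74.2 − 52.9)/2 = 10.65 ft; q_6 = 0.96 × 1.04 × 10.65 = 10.63 ft³/s
w_7 = (91.8 − 68.9)/2 = 11.45 ft; q_7 = 0.85 × 0.83 × 11.45 = 8.078 ft³/s
w_8 = (91.8 − 74.2)/2 = 8.8 ft; q_8 = 0.53 × 0.20 × 8.8 = 0.9328 ft³/s
Q = Σ qᵢ = 56.79 ft³/s

56.8 ft³/s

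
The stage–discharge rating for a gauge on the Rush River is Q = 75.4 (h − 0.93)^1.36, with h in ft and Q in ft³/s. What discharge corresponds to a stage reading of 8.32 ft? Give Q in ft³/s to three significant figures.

1140 ft³/s

Q = 75.4 × (8.32 − 0.93)^1.36 = 75.4 × 7.39^1.36 = 1145 ft³/s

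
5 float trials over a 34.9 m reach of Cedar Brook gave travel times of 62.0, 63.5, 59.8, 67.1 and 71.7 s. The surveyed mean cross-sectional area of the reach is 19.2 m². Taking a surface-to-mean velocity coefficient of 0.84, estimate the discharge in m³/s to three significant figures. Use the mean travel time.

t̄ = (62.0 + 63.5 + 59.8 + 67.1 + 71.7) / 5 = 64.82 s
v_surface = L / t̄ = 34.9 / 64.82 = 0.5384 m/s
v_mean = 0.84 × 0.5384 = 0.4523 m/s
Q = A × v_mean = 19.2 × 0.4523 = 8.684 m³/s

8.68 m³/s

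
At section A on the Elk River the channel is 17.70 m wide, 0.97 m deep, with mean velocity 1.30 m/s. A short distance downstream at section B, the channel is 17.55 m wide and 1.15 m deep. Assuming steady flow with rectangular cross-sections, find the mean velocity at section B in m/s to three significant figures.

Q = A₁V₁ = (17.70×0.97) × 1.30 = 22.32 m³/s
A₂ = 17.55 × 1.15 = 20.18 m²
V₂ = Q/A₂ = 22.32/20.18 = 1.106 m/s

1.11 m/s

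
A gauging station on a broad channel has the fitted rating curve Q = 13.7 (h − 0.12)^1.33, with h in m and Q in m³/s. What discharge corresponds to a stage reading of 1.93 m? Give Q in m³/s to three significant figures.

30.2 m³/s

Q = 13.7 × (1.93 − 0.12)^1.33 = 13.7 × 1.81^1.33 = 30.16 m³/s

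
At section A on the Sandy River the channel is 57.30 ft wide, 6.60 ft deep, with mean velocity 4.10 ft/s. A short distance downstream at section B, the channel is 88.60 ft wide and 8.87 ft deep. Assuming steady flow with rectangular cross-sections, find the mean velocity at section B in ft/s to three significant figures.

1.97 ft/s

Q = A₁V₁ = (57.30×6.60) × 4.10 = 1551 ft³/s
A₂ = 88.60 × 8.87 = 785.9 ft²
V₂ = Q/A₂ = 1551/785.9 = 1.973 ft/s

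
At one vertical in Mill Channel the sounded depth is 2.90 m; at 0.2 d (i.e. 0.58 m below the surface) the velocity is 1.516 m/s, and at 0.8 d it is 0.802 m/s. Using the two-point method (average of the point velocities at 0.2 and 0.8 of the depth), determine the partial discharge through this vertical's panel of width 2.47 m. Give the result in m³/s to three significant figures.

v̄ = (1.516 + 0.802) / 2 = 1.159 m/s
q = v̄ × d × w = 1.159 × 2.90 × 2.47 = 8.302 m³/s

8.30 m³/s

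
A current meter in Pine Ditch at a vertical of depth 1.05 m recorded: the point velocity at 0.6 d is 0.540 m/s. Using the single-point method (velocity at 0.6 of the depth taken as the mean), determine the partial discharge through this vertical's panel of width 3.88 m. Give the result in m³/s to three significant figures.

2.20 m³/s

v̄ = v₀.₆ = 0.540 m/s
q = v̄ × d × w = 0.5400 × 1.05 × 3.88 = 2.200 m³/s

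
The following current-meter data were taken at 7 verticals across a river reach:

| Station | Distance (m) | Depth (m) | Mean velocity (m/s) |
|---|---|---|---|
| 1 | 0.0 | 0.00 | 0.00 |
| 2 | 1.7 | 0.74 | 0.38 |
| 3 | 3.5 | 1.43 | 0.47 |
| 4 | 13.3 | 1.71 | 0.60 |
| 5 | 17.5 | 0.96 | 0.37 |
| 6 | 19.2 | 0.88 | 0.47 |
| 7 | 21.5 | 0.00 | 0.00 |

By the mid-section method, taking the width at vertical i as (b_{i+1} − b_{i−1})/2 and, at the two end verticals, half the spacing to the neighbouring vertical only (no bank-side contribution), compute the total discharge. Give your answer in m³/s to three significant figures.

w_2 = (3.5 − 0.0)/2 = 1.75 m; q_2 = 0.38 × 0.74 × 1.75 = 0.4921 m³/s
w_3 = (13.3 − 1.7)/2 = 5.8 m; q_3 = 0.47 × 1.43 × 5.8 = 3.898 m³/s
w_4 = (17.5 − 3.5)/2 = 7 m; q_4 = 0.60 × 1.71 × 7 = 7.182 m³/s
w_5 = (19.2 − 13.3)/2 = 2.95 m; q_5 = 0.37 × 0.96 × 2.95 = 1.048 m³/s
w_6 = (21.5 − 17.5)/2 = 2 m; q_6 = 0.47 × 0.88 × 2 = 0.8272 m³/s
Stations 1, 7 contribute zero (depth or velocity is 0).
Q = Σ qᵢ = 13.45 m³/s

13.4 m³/s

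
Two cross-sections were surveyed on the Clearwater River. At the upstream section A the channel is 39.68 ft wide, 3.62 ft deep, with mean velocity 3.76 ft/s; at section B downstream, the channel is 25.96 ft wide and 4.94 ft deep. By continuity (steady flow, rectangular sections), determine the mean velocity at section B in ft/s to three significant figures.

4.21 ft/s

Q = A₁V₁ = (39.68×3.62) × 3.76 = 540.1 ft³/s
A₂ = 25.96 × 4.94 = 128.2 ft²
V₂ = Q/A₂ = 540.1/128.2 = 4.211 ft/s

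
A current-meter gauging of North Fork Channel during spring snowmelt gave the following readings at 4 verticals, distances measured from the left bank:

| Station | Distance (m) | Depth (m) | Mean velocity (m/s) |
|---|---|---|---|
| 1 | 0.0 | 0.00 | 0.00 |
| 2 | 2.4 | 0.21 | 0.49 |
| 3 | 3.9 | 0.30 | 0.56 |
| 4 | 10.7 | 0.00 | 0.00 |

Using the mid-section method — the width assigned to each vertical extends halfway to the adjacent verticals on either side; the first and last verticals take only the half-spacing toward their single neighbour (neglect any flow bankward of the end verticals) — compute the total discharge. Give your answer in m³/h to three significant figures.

3230 m³/h

w_2 = (3.9 − 0.0)/2 = 1.95 m; q_2 = 0.49 × 0.21 × 1.95 = 0.2007 m³/s
w_3 = (10.7 − 2.4)/2 = 4.15 m; q_3 = 0.56 × 0.30 × 4.15 = 0.6972 m³/s
Stations 1, 4 contribute zero (depth or velocity is 0).
Q = Σ qᵢ = 0.8979 m³/s
= 0.8979 × 3600 = 3232 m³/h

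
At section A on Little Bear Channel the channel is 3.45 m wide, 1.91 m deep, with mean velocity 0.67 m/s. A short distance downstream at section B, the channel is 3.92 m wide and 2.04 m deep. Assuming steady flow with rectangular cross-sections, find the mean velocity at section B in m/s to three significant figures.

Q = A₁V₁ = (3.45×1.91) × 0.67 = 4.415 m³/s
A₂ = 3.92 × 2.04 = 7.997 m²
V₂ = Q/A₂ = 4.415/7.997 = 0.5521 m/s

0.552 m/s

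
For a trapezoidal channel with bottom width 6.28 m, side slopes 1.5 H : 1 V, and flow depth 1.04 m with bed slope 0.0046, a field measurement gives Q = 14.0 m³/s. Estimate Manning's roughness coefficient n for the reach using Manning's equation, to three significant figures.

0.0344

A = (b + z·y)·y = (6.28 + 1.5×1.04)×1.04 = 8.154 m²
P = b + 2y√(1+z²) = 6.28 + 2×1.04×√(1+1.5²) = 10.03 m
R = A/P = 8.154/10.03 = 0.8129 m
n = (1/Q)·A·R^(2/3)·S^(1/2) = (1/14.0) × 8.154 × 0.8710 × 0.06782 = 0.03441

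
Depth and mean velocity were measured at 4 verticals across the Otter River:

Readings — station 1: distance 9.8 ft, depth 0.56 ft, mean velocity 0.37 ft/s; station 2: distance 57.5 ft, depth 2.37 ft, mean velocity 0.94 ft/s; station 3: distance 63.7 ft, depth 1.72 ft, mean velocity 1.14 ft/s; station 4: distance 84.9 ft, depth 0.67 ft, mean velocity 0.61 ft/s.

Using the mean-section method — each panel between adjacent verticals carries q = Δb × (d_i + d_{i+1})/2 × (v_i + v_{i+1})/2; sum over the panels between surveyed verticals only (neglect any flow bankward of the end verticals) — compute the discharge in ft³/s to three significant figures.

Panel 1-2: Δb = 47.7 ft, d̄ = (0.56+2.37)/2 = 1.465, v̄ = (0.37+0.94)/2 = 0.655 → q = 47.7×1.465×0.655 = 45.77 ft³/s
Panel 2-3: Δb = 6.2 ft, d̄ = (2.37+1.72)/2 = 2.045, v̄ = (0.94+1.14)/2 = 1.04 → q = 6.2×2.045×1.04 = 13.19 ft³/s
Panel 3-4: Δb = 21.2 ft, d̄ = (1.72+0.67)/2 = 1.195, v̄ = (1.14+0.61)/2 = 0.875 → q = 21.2×1.195×0.875 = 22.17 ft³/s
Q = Σ q = 81.13 ft³/s

81.1 ft³/s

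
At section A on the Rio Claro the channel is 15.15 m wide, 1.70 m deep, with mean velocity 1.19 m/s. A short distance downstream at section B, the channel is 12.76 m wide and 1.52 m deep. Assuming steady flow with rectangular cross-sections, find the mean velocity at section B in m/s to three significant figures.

1.58 m/s

Q = A₁V₁ = (15.15×1.70) × 1.19 = 30.65 m³/s
A₂ = 12.76 × 1.52 = 19.40 m²
V₂ = Q/A₂ = 30.65/19.40 = 1.580 m/s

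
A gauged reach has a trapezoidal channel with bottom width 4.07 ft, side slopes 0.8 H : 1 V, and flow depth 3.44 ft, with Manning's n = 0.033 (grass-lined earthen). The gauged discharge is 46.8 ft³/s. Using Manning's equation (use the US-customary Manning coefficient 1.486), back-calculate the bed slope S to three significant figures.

0.000881

A = (b + z·y)·y = (4.07 + 0.8×3.44)×3.44 = 23.47 ft²
P = b + 2y√(1+z²) = 4.07 + 2×3.44×√(1+0.8²) = 12.88 ft
R = A/P = 23.47/12.88 = 1.822 ft
S = (Q·n / (1.486·A·R^(2/3)))² = (46.8×0.033 / (1.486×23.47×1.492))² = 0.0008814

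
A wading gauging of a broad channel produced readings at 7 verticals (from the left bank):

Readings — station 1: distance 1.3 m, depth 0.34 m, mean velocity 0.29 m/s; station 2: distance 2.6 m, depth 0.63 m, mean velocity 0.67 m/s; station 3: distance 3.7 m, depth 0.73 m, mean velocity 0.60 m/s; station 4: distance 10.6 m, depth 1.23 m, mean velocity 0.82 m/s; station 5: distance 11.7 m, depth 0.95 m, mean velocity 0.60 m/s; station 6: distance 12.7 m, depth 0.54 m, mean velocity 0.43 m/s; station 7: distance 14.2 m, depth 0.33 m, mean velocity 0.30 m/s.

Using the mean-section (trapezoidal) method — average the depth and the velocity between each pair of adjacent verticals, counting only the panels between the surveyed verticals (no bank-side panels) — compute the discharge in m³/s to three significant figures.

Panel 1-2: Δb = 1.3 m, d̄ = (0.34+0.63)/2 = 0.485, v̄ = (0.29+0.67)/2 = 0.48 → q = 1.3×0.485×0.48 = 0.3026 m³/s
Panel 2-3: Δb = 1.1 m, d̄ = (0.63+0.73)/2 = 0.68, v̄ = (0.67+0.60)/2 = 0.635 → q = 1.1×0.68×0.635 = 0.4750 m³/s
Panel 3-4: Δb = 6.9 m, d̄ = (0.73+1.23)/2 = 0.98, v̄ = (0.60+0.82)/2 = 0.71 → q = 6.9×0.98×0.71 = 4.801 m³/s
Panel 4-5: Δb = 1.1 m, d̄ = (1.23+0.95)/2 = 1.09, v̄ = (0.82+0.60)/2 = 0.71 → q = 1.1×1.09×0.71 = 0.8513 m³/s
Panel 5-6: Δb = 1 m, d̄ = (0.95+0.54)/2 = 0.745, v̄ = (0.60+0.43)/2 = 0.515 → q = 1×0.745×0.515 = 0.3837 m³/s
Panel 6-7: Δb = 1.5 m, d̄ = (0.54+0.33)/2 = 0.435, v̄ = (0.43+0.30)/2 = 0.365 → q = 1.5×0.435×0.365 = 0.2382 m³/s
Q = Σ q = 7.052 m³/s

7.05 m³/s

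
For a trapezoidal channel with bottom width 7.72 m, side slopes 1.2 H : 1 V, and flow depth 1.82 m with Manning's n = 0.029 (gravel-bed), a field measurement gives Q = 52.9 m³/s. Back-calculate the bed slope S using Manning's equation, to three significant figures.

0.00488

A = (b + z·y)·y = (7.72 + 1.2×1.82)×1.82 = 18.03 m²
P = b + 2y√(1+z²) = 7.72 + 2×1.82×√(1+1.2²) = 13.41 m
R = A/P = 18.03/13.41 = 1.345 m
S = (Q·n / (1·A·R^(2/3)))² = (52.9×0.029 / (1×18.03×1.218))² = 0.004881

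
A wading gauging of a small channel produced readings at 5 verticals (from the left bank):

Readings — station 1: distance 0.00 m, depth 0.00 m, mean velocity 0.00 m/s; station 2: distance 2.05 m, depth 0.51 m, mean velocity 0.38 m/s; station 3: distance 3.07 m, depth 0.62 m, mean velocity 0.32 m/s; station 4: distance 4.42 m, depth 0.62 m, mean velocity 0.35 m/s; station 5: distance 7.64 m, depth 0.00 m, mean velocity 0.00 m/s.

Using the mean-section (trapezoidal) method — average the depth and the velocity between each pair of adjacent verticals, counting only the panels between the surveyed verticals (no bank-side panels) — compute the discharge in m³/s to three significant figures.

Panel 1-2: Δb = 2.05 m, d̄ = (0.00+0.51)/2 = 0.255, v̄ = (0.00+0.38)/2 = 0.19 → q = 2.05×0.255×0.19 = 0.09932 m³/s
Panel 2-3: Δb = 1.02 m, d̄ = (0.51+0.62)/2 = 0.565, v̄ = (0.38+0.32)/2 = 0.35 → q = 1.02×0.565×0.35 = 0.2017 m³/s
Panel 3-4: Δb = 1.35 m, d̄ = (0.62+0.62)/2 = 0.62, v̄ = (0.32+0.35)/2 = 0.335 → q = 1.35×0.62×0.335 = 0.2804 m³/s
Panel 4-5: Δb = 3.22 m, d̄ = (0.62+0.00)/2 = 0.31, v̄ = (0.35+0.00)/2 = 0.175 → q = 3.22×0.31×0.175 = 0.1747 m³/s
Q = Σ q = 0.7561 m³/s

0.756 m³/s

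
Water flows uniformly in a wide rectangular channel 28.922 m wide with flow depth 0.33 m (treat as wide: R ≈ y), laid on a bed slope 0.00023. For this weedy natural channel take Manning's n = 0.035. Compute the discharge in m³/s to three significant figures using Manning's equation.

A = b·y = 28.922 × 0.33 = 9.544 m²
Wide channel: R ≈ y = 0.33 m
Q = (1/n)·A·R^(2/3)·S^(1/2) = (1/0.035) × 9.544 × 0.3300^(2/3) × 0.00023^(1/2) = 1.975 m³/s

1.97 m³/s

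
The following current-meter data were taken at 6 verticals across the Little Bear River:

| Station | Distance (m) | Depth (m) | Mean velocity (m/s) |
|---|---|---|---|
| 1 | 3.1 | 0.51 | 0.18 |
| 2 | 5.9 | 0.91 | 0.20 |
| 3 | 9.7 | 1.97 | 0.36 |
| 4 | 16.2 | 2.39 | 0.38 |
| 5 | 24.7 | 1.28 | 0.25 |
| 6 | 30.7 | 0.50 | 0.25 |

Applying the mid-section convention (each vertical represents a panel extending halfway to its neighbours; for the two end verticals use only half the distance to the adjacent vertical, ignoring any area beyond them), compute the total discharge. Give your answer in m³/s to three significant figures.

13.9 m³/s

w_1 = (5.9 − 3.1)/2 = 1.4 m; q_1 = 0.18 × 0.51 × 1.4 = 0.1285 m³/s
w_2 = (9.7 − 3.1)/2 = 3.3 m; q_2 = 0.20 × 0.91 × 3.3 = 0.6006 m³/s
w_3 = (16.2 − 5.9)/2 = 5.15 m; q_3 = 0.36 × 1.97 × 5.15 = 3.652 m³/s
w_4 = (24.7 − 9.7)/2 = 7.5 m; q_4 = 0.38 × 2.39 × 7.5 = 6.812 m³/s
w_5 = (30.7 − 16.2)/2 = 7.25 m; q_5 = 0.25 × 1.28 × 7.25 = 2.320 m³/s
w_6 = (30.7 − 24.7)/2 = 3 m; q_6 = 0.25 × 0.50 × 3 = 0.3750 m³/s
Q = Σ qᵢ = 13.89 m³/s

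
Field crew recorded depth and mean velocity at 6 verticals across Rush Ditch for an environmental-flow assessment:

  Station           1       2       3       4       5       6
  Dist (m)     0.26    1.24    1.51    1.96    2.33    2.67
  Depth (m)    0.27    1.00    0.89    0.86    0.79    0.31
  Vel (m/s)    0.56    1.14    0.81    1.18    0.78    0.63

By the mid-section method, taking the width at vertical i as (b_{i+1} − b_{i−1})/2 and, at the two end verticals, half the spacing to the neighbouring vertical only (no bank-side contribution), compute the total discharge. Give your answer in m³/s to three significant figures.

w_1 = (1.24 − 0.26)/2 = 0.49 m; q_1 = 0.56 × 0.27 × 0.49 = 0.07409 m³/s
w_2 = (1.51 − 0.26)/2 = 0.625 m; q_2 = 1.14 × 1.00 × 0.625 = 0.7125 m³/s
w_3 = (1.96 − 1.24)/2 = 0.36 m; q_3 = 0.81 × 0.89 × 0.36 = 0.2595 m³/s
w_4 = (2.33 − 1.51)/2 = 0.41 m; q_4 = 1.18 × 0.86 × 0.41 = 0.4161 m³/s
w_5 = (2.67 − 1.96)/2 = 0.355 m; q_5 = 0.78 × 0.79 × 0.355 = 0.2188 m³/s
w_6 = (2.67 − 2.33)/2 = 0.17 m; q_6 = 0.63 × 0.31 × 0.17 = 0.03320 m³/s
Q = Σ qᵢ = 1.714 m³/s

1.71 m³/s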